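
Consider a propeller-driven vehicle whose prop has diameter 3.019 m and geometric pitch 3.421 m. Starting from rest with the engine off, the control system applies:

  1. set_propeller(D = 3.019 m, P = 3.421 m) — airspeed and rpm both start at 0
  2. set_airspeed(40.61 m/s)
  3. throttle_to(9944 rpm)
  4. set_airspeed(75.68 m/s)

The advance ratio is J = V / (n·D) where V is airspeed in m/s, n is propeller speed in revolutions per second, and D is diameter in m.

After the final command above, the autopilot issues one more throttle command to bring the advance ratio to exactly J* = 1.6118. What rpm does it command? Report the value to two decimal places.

set_propeller: D = 3.019 m, P = 3.421 m (p = P/D = 1.133157); state ← (V=0, rpm=0)
set_airspeed(40.61): V ← 40.61 m/s
throttle_to(9944): rpm ← 9944
set_airspeed(75.68): V ← 75.68 m/s
final state: V = 75.68 m/s, rpm = 9944 → n = rpm/60 = 165.733333 rev/s
target J* = 1.6118; solve J* = V/(n·D) for n: n = V/(J*·D) = 75.68/(1.6118 × 3.019) = 15.552738 rev/s
rpm = 60·n = 933.164286

rpm = 933.16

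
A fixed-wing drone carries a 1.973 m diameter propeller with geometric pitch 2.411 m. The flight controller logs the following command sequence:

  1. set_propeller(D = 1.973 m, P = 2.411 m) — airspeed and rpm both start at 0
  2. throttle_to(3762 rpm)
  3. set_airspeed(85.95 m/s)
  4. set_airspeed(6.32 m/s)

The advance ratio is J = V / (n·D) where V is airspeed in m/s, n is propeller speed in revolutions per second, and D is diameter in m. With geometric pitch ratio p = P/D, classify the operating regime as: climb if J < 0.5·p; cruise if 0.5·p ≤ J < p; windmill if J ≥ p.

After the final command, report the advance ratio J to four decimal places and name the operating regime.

J = 0.0511, regime = climb

set_propeller: D = 1.973 m, P = 2.411 m (p = P/D = 1.221997); state ← (V=0, rpm=0)
throttle_to(3762): rpm ← 3762
set_airspeed(85.95): V ← 85.95 m/s
set_airspeed(6.32): V ← 6.32 m/s
final state: V = 6.32 m/s, rpm = 3762 → n = rpm/60 = 62.700000 rev/s
J = V / (n·D) = 6.32 / (62.700000 × 1.973) = 0.051088
regime bands: climb J<0.6110 | cruise [0.6110, 1.2220) | windmill J≥1.2220
J = 0.0511 → climb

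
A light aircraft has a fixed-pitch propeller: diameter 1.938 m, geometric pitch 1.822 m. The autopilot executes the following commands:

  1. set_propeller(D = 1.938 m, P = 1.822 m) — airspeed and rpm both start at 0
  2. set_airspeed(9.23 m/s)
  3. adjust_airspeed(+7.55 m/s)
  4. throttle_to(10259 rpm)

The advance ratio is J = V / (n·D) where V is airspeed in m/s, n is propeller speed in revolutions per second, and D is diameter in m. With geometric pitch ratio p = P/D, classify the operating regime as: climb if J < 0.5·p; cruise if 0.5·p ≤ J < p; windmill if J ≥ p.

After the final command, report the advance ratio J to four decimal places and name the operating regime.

J = 0.0506, regime = climb

set_propeller: D = 1.938 m, P = 1.822 m (p = P/D = 0.940144); state ← (V=0, rpm=0)
set_airspeed(9.23): V ← 9.23 m/s
adjust_airspeed(+7.55): V ← 9.23 +7.55 = 16.78 m/s
throttle_to(10259): rpm ← 10259
final state: V = 16.78 m/s, rpm = 10259 → n = rpm/60 = 170.983333 rev/s
J = V / (n·D) = 16.78 / (170.983333 × 1.938) = 0.050639
regime bands: climb J<0.4701 | cruise [0.4701, 0.9401) | windmill J≥0.9401
J = 0.0506 → climb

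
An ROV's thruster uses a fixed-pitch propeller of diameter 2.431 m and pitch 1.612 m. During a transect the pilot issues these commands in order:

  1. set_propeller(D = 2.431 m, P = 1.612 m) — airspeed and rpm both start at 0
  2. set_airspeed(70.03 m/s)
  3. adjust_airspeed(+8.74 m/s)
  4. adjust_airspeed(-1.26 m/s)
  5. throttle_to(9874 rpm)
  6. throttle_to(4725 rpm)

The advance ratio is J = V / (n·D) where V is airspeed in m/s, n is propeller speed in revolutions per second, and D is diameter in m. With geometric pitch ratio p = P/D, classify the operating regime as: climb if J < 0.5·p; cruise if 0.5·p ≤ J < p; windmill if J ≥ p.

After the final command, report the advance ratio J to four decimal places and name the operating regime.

J = 0.4049, regime = cruise

set_propeller: D = 2.431 m, P = 1.612 m (p = P/D = 0.663102); state ← (V=0, rpm=0)
set_airspeed(70.03): V ← 70.03 m/s
adjust_airspeed(+8.74): V ← 70.03 +8.74 = 78.77 m/s
adjust_airspeed(-1.26): V ← 78.77 -1.26 = 77.51 m/s
throttle_to(9874): rpm ← 9874
throttle_to(4725): rpm ← 4725
final state: V = 77.51 m/s, rpm = 4725 → n = rpm/60 = 78.750000 rev/s
J = V / (n·D) = 77.51 / (78.750000 × 2.431) = 0.404876
regime bands: climb J<0.3316 | cruise [0.3316, 0.6631) | windmill J≥0.6631
J = 0.4049 → cruise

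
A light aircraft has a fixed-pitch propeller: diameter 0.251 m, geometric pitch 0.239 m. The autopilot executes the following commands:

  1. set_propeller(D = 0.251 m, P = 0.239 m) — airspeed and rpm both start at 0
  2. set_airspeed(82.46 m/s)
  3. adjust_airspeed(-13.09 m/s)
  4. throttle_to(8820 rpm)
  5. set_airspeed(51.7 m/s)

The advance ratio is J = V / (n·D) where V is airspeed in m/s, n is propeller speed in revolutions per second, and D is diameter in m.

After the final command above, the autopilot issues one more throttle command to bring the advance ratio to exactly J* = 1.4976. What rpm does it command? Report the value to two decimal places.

rpm = 8252.25

set_propeller: D = 0.251 m, P = 0.239 m (p = P/D = 0.952191); state ← (V=0, rpm=0)
set_airspeed(82.46): V ← 82.46 m/s
adjust_airspeed(-13.09): V ← 82.46 -13.09 = 69.37 m/s
throttle_to(8820): rpm ← 8820
set_airspeed(51.7): V ← 51.7 m/s
final state: V = 51.7 m/s, rpm = 8820 → n = rpm/60 = 147.000000 rev/s
target J* = 1.4976; solve J* = V/(n·D) for n: n = V/(J*·D) = 51.7/(1.4976 × 0.251) = 137.537457 rev/s
rpm = 60·n = 8252.247421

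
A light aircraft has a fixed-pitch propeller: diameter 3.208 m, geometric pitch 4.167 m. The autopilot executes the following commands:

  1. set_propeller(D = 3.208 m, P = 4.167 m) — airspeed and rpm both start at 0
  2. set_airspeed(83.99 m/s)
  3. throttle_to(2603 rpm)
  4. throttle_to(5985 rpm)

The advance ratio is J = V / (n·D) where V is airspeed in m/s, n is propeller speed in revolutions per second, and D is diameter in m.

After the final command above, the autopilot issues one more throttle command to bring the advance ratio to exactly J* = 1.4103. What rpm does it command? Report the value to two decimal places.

set_propeller: D = 3.208 m, P = 4.167 m (p = P/D = 1.298940); state ← (V=0, rpm=0)
set_airspeed(83.99): V ← 83.99 m/s
throttle_to(2603): rpm ← 2603
throttle_to(5985): rpm ← 5985
final state: V = 83.99 m/s, rpm = 5985 → n = rpm/60 = 99.750000 rev/s
target J* = 1.4103; solve J* = V/(n·D) for n: n = V/(J*·D) = 83.99/(1.4103 × 3.208) = 18.564434 rev/s
rpm = 60·n = 1113.866047

rpm = 1113.87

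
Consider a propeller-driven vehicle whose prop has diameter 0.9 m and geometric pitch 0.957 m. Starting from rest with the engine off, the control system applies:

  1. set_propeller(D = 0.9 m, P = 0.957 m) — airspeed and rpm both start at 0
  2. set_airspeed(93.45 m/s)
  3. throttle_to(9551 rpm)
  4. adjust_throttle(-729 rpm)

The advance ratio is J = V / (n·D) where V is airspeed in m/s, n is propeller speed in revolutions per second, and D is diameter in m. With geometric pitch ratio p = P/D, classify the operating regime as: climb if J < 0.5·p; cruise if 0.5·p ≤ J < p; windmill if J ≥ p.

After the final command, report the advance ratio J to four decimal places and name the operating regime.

set_propeller: D = 0.9 m, P = 0.957 m (p = P/D = 1.063333); state ← (V=0, rpm=0)
set_airspeed(93.45): V ← 93.45 m/s
throttle_to(9551): rpm ← 9551
adjust_throttle(-729): rpm ← 9551 -729 = 8822
final state: V = 93.45 m/s, rpm = 8822 → n = rpm/60 = 147.033333 rev/s
J = V / (n·D) = 93.45 / (147.033333 × 0.9) = 0.706189
regime bands: climb J<0.5317 | cruise [0.5317, 1.0633) | windmill J≥1.0633
J = 0.7062 → cruise

J = 0.7062, regime = cruise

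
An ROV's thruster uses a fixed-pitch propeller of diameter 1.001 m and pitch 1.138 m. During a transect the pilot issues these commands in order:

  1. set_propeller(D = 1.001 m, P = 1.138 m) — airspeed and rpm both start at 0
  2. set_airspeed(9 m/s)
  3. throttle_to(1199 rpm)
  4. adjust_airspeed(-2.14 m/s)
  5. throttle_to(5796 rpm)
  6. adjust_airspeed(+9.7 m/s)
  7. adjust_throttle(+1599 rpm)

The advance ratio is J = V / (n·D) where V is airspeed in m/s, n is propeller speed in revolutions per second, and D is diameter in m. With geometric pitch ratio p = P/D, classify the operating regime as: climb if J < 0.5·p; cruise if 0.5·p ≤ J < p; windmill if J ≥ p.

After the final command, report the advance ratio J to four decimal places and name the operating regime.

set_propeller: D = 1.001 m, P = 1.138 m (p = P/D = 1.136863); state ← (V=0, rpm=0)
set_airspeed(9): V ← 9 m/s
throttle_to(1199): rpm ← 1199
adjust_airspeed(-2.14): V ← 9 -2.14 = 6.86 m/s
throttle_to(5796): rpm ← 5796
adjust_airspeed(+9.7): V ← 6.86 +9.7 = 16.56 m/s
adjust_throttle(+1599): rpm ← 5796 +1599 = 7395
final state: V = 16.56 m/s, rpm = 7395 → n = rpm/60 = 123.250000 rev/s
J = V / (n·D) = 16.56 / (123.250000 × 1.001) = 0.134227
regime bands: climb J<0.5684 | cruise [0.5684, 1.1369) | windmill J≥1.1369
J = 0.1342 → climb

J = 0.1342, regime = climb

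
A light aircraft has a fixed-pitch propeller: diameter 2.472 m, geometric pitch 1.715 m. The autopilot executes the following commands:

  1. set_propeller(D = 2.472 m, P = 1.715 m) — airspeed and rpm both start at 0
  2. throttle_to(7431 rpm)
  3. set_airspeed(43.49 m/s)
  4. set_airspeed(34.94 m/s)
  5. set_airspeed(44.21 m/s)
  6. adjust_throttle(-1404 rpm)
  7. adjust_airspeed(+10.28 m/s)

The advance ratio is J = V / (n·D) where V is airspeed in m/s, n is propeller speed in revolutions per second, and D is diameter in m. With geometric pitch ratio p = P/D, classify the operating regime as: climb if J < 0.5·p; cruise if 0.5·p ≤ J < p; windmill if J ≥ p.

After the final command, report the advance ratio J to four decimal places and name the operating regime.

set_propeller: D = 2.472 m, P = 1.715 m (p = P/D = 0.693770); state ← (V=0, rpm=0)
throttle_to(7431): rpm ← 7431
set_airspeed(43.49): V ← 43.49 m/s
set_airspeed(34.94): V ← 34.94 m/s
set_airspeed(44.21): V ← 44.21 m/s
adjust_throttle(-1404): rpm ← 7431 -1404 = 6027
adjust_airspeed(+10.28): V ← 44.21 +10.28 = 54.49 m/s
final state: V = 54.49 m/s, rpm = 6027 → n = rpm/60 = 100.450000 rev/s
J = V / (n·D) = 54.49 / (100.450000 × 2.472) = 0.219441
regime bands: climb J<0.3469 | cruise [0.3469, 0.6938) | windmill J≥0.6938
J = 0.2194 → climb

J = 0.2194, regime = climb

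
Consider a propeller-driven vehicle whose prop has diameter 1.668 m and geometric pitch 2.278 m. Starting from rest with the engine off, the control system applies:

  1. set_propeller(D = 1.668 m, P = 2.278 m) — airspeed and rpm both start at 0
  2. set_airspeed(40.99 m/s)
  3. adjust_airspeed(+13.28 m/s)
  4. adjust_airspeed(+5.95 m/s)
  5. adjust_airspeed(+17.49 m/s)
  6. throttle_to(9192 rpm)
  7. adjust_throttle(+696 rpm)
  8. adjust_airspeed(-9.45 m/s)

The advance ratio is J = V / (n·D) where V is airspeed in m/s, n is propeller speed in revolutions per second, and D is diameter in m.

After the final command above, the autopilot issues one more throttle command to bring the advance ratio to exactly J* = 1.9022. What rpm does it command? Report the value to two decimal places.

rpm = 1290.82

set_propeller: D = 1.668 m, P = 2.278 m (p = P/D = 1.365707); state ← (V=0, rpm=0)
set_airspeed(40.99): V ← 40.99 m/s
adjust_airspeed(+13.28): V ← 40.99 +13.28 = 54.27 m/s
adjust_airspeed(+5.95): V ← 54.27 +5.95 = 60.22 m/s
adjust_airspeed(+17.49): V ← 60.22 +17.49 = 77.71 m/s
throttle_to(9192): rpm ← 9192
adjust_throttle(+696): rpm ← 9192 +696 = 9888
adjust_airspeed(-9.45): V ← 77.71 -9.45 = 68.26 m/s
final state: V = 68.26 m/s, rpm = 9888 → n = rpm/60 = 164.800000 rev/s
target J* = 1.9022; solve J* = V/(n·D) for n: n = V/(J*·D) = 68.26/(1.9022 × 1.668) = 21.513648 rev/s
rpm = 60·n = 1290.818885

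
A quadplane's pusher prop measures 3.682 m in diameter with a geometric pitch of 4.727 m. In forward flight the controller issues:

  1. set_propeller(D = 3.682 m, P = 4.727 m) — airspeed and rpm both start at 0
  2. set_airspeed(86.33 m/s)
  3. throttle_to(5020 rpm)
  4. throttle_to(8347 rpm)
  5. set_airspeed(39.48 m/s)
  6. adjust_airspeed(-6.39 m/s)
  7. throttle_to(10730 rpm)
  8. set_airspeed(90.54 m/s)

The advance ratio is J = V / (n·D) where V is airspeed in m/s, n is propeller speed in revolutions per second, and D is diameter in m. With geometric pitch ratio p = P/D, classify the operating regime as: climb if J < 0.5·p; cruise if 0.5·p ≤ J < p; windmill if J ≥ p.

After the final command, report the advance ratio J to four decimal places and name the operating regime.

set_propeller: D = 3.682 m, P = 4.727 m (p = P/D = 1.283813); state ← (V=0, rpm=0)
set_airspeed(86.33): V ← 86.33 m/s
throttle_to(5020): rpm ← 5020
throttle_to(8347): rpm ← 8347
set_airspeed(39.48): V ← 39.48 m/s
adjust_airspeed(-6.39): V ← 39.48 -6.39 = 33.09 m/s
throttle_to(10730): rpm ← 10730
set_airspeed(90.54): V ← 90.54 m/s
final state: V = 90.54 m/s, rpm = 10730 → n = rpm/60 = 178.833333 rev/s
J = V / (n·D) = 90.54 / (178.833333 × 3.682) = 0.137502
regime bands: climb J<0.6419 | cruise [0.6419, 1.2838) | windmill J≥1.2838
J = 0.1375 → climb

J = 0.1375, regime = climb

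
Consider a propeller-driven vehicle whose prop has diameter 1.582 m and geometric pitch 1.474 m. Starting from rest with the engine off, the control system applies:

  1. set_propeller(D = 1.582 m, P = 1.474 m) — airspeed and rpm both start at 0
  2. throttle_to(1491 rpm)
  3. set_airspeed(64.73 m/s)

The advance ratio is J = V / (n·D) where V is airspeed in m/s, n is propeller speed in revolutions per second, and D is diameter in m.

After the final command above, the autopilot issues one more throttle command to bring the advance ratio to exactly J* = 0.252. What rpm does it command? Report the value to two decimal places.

rpm = 9742.04

set_propeller: D = 1.582 m, P = 1.474 m (p = P/D = 0.931732); state ← (V=0, rpm=0)
throttle_to(1491): rpm ← 1491
set_airspeed(64.73): V ← 64.73 m/s
final state: V = 64.73 m/s, rpm = 1491 → n = rpm/60 = 24.850000 rev/s
target J* = 0.252; solve J* = V/(n·D) for n: n = V/(J*·D) = 64.73/(0.252 × 1.582) = 162.367307 rev/s
rpm = 60·n = 9742.038408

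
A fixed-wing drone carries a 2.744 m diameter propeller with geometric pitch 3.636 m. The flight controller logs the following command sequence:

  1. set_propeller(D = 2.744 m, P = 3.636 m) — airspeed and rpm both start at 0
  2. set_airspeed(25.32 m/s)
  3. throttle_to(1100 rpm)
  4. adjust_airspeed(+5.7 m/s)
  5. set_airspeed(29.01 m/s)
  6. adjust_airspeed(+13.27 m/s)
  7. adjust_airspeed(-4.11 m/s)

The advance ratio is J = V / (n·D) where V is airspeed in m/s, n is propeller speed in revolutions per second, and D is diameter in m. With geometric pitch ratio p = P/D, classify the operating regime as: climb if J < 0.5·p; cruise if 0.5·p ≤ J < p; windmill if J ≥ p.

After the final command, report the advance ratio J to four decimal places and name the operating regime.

J = 0.7587, regime = cruise

set_propeller: D = 2.744 m, P = 3.636 m (p = P/D = 1.325073); state ← (V=0, rpm=0)
set_airspeed(25.32): V ← 25.32 m/s
throttle_to(1100): rpm ← 1100
adjust_airspeed(+5.7): V ← 25.32 +5.7 = 31.02 m/s
set_airspeed(29.01): V ← 29.01 m/s
adjust_airspeed(+13.27): V ← 29.01 +13.27 = 42.28 m/s
adjust_airspeed(-4.11): V ← 42.28 -4.11 = 38.17 m/s
final state: V = 38.17 m/s, rpm = 1100 → n = rpm/60 = 18.333333 rev/s
J = V / (n·D) = 38.17 / (18.333333 × 2.744) = 0.758746
regime bands: climb J<0.6625 | cruise [0.6625, 1.3251) | windmill J≥1.3251
J = 0.7587 → cruise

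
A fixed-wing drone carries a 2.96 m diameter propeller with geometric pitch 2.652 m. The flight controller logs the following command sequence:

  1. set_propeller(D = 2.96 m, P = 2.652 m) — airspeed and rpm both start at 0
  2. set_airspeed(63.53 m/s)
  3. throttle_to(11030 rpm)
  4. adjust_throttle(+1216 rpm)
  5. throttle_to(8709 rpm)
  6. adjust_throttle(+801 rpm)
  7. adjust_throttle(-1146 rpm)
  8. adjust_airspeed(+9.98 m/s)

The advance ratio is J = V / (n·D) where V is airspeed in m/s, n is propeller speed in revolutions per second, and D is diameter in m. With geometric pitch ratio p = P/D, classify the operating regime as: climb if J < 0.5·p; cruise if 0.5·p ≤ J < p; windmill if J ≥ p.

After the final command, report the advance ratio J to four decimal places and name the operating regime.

J = 0.1782, regime = climb

set_propeller: D = 2.96 m, P = 2.652 m (p = P/D = 0.895946); state ← (V=0, rpm=0)
set_airspeed(63.53): V ← 63.53 m/s
throttle_to(11030): rpm ← 11030
adjust_throttle(+1216): rpm ← 11030 +1216 = 12246
throttle_to(8709): rpm ← 8709
adjust_throttle(+801): rpm ← 8709 +801 = 9510
adjust_throttle(-1146): rpm ← 9510 -1146 = 8364
adjust_airspeed(+9.98): V ← 63.53 +9.98 = 73.51 m/s
final state: V = 73.51 m/s, rpm = 8364 → n = rpm/60 = 139.400000 rev/s
J = V / (n·D) = 73.51 / (139.400000 × 2.96) = 0.178153
regime bands: climb J<0.4480 | cruise [0.4480, 0.8959) | windmill J≥0.8959
J = 0.1782 → climb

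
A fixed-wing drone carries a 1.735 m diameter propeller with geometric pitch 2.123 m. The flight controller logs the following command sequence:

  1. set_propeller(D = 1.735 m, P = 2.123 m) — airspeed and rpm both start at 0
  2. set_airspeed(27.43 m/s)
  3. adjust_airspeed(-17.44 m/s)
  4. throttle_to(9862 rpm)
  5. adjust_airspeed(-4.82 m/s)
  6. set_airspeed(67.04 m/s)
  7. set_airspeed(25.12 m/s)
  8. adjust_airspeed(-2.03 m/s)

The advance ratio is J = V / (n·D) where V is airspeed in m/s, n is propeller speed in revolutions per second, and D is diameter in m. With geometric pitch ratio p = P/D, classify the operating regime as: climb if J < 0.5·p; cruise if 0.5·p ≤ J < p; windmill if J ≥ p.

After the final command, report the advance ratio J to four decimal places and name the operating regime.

J = 0.0810, regime = climb

set_propeller: D = 1.735 m, P = 2.123 m (p = P/D = 1.223631); state ← (V=0, rpm=0)
set_airspeed(27.43): V ← 27.43 m/s
adjust_airspeed(-17.44): V ← 27.43 -17.44 = 9.99 m/s
throttle_to(9862): rpm ← 9862
adjust_airspeed(-4.82): V ← 9.99 -4.82 = 5.17 m/s
set_airspeed(67.04): V ← 67.04 m/s
set_airspeed(25.12): V ← 25.12 m/s
adjust_airspeed(-2.03): V ← 25.12 -2.03 = 23.09 m/s
final state: V = 23.09 m/s, rpm = 9862 → n = rpm/60 = 164.366667 rev/s
J = V / (n·D) = 23.09 / (164.366667 × 1.735) = 0.080967
regime bands: climb J<0.6118 | cruise [0.6118, 1.2236) | windmill J≥1.2236
J = 0.0810 → climb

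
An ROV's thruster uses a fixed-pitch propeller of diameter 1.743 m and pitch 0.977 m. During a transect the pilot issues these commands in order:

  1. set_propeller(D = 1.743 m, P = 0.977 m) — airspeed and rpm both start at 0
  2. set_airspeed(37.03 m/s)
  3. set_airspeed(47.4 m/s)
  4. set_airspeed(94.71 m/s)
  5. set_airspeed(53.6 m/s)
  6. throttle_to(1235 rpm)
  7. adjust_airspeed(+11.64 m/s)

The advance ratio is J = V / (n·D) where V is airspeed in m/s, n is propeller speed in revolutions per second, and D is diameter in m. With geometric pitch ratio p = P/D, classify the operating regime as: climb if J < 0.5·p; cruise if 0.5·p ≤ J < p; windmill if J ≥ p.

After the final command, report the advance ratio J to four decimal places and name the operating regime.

J = 1.8184, regime = windmill

set_propeller: D = 1.743 m, P = 0.977 m (p = P/D = 0.560528); state ← (V=0, rpm=0)
set_airspeed(37.03): V ← 37.03 m/s
set_airspeed(47.4): V ← 47.4 m/s
set_airspeed(94.71): V ← 94.71 m/s
set_airspeed(53.6): V ← 53.6 m/s
throttle_to(1235): rpm ← 1235
adjust_airspeed(+11.64): V ← 53.6 +11.64 = 65.24 m/s
final state: V = 65.24 m/s, rpm = 1235 → n = rpm/60 = 20.583333 rev/s
J = V / (n·D) = 65.24 / (20.583333 × 1.743) = 1.818448
regime bands: climb J<0.2803 | cruise [0.2803, 0.5605) | windmill J≥0.5605
J = 1.8184 → windmill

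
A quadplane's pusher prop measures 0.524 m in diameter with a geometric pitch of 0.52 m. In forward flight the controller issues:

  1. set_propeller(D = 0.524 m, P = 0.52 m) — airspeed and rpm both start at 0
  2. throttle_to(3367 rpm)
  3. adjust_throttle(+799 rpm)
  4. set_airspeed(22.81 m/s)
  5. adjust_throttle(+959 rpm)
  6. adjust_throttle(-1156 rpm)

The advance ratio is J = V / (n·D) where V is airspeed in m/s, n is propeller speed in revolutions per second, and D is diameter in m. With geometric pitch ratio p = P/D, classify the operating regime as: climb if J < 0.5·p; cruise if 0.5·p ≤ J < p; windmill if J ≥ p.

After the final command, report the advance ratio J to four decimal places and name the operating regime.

J = 0.6581, regime = cruise

set_propeller: D = 0.524 m, P = 0.52 m (p = P/D = 0.992366); state ← (V=0, rpm=0)
throttle_to(3367): rpm ← 3367
adjust_throttle(+799): rpm ← 3367 +799 = 4166
set_airspeed(22.81): V ← 22.81 m/s
adjust_throttle(+959): rpm ← 4166 +959 = 5125
adjust_throttle(-1156): rpm ← 5125 -1156 = 3969
final state: V = 22.81 m/s, rpm = 3969 → n = rpm/60 = 66.150000 rev/s
J = V / (n·D) = 22.81 / (66.150000 × 0.524) = 0.658058
regime bands: climb J<0.4962 | cruise [0.4962, 0.9924) | windmill J≥0.9924
J = 0.6581 → cruise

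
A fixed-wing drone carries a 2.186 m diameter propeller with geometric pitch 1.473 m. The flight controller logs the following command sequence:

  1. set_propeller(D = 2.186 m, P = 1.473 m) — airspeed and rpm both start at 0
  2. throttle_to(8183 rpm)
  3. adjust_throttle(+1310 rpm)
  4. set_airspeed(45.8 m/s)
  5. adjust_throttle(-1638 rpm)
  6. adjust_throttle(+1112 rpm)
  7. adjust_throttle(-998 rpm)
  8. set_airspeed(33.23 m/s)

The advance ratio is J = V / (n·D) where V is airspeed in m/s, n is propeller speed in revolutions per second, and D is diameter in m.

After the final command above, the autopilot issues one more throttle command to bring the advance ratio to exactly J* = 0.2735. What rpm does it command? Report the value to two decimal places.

rpm = 3334.83

set_propeller: D = 2.186 m, P = 1.473 m (p = P/D = 0.673833); state ← (V=0, rpm=0)
throttle_to(8183): rpm ← 8183
adjust_throttle(+1310): rpm ← 8183 +1310 = 9493
set_airspeed(45.8): V ← 45.8 m/s
adjust_throttle(-1638): rpm ← 9493 -1638 = 7855
adjust_throttle(+1112): rpm ← 7855 +1112 = 8967
adjust_throttle(-998): rpm ← 8967 -998 = 7969
set_airspeed(33.23): V ← 33.23 m/s
final state: V = 33.23 m/s, rpm = 7969 → n = rpm/60 = 132.816667 rev/s
target J* = 0.2735; solve J* = V/(n·D) for n: n = V/(J*·D) = 33.23/(0.2735 × 2.186) = 55.580552 rev/s
rpm = 60·n = 3334.833099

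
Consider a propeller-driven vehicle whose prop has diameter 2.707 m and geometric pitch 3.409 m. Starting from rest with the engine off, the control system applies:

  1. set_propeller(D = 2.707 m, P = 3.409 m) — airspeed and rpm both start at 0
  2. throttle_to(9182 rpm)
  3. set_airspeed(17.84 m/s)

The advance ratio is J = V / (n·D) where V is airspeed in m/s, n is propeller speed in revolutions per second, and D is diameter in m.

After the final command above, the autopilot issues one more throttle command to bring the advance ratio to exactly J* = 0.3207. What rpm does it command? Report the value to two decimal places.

set_propeller: D = 2.707 m, P = 3.409 m (p = P/D = 1.259328); state ← (V=0, rpm=0)
throttle_to(9182): rpm ← 9182
set_airspeed(17.84): V ← 17.84 m/s
final state: V = 17.84 m/s, rpm = 9182 → n = rpm/60 = 153.033333 rev/s
target J* = 0.3207; solve J* = V/(n·D) for n: n = V/(J*·D) = 17.84/(0.3207 × 2.707) = 20.549802 rev/s
rpm = 60·n = 1232.988099

rpm = 1232.99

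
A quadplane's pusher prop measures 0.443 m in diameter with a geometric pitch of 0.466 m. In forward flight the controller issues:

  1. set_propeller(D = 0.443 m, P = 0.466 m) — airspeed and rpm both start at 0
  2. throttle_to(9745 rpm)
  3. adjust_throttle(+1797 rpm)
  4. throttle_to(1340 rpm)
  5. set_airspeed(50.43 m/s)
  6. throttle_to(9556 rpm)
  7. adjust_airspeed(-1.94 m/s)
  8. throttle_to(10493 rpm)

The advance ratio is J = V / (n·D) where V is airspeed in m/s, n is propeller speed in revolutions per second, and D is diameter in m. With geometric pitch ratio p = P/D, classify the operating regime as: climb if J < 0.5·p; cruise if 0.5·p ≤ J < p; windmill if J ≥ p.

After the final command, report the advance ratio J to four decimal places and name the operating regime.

set_propeller: D = 0.443 m, P = 0.466 m (p = P/D = 1.051919); state ← (V=0, rpm=0)
throttle_to(9745): rpm ← 9745
adjust_throttle(+1797): rpm ← 9745 +1797 = 11542
throttle_to(1340): rpm ← 1340
set_airspeed(50.43): V ← 50.43 m/s
throttle_to(9556): rpm ← 9556
adjust_airspeed(-1.94): V ← 50.43 -1.94 = 48.49 m/s
throttle_to(10493): rpm ← 10493
final state: V = 48.49 m/s, rpm = 10493 → n = rpm/60 = 174.883333 rev/s
J = V / (n·D) = 48.49 / (174.883333 × 0.443) = 0.625893
regime bands: climb J<0.5260 | cruise [0.5260, 1.0519) | windmill J≥1.0519
J = 0.6259 → cruise

J = 0.6259, regime = cruise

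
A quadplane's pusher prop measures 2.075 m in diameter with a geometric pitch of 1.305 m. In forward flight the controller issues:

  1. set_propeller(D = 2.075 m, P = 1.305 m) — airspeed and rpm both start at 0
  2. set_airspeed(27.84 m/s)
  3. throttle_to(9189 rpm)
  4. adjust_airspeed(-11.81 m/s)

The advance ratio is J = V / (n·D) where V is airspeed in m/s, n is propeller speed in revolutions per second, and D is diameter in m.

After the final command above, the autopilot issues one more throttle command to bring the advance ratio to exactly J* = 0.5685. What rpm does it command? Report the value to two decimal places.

rpm = 815.34

set_propeller: D = 2.075 m, P = 1.305 m (p = P/D = 0.628916); state ← (V=0, rpm=0)
set_airspeed(27.84): V ← 27.84 m/s
throttle_to(9189): rpm ← 9189
adjust_airspeed(-11.81): V ← 27.84 -11.81 = 16.03 m/s
final state: V = 16.03 m/s, rpm = 9189 → n = rpm/60 = 153.150000 rev/s
target J* = 0.5685; solve J* = V/(n·D) for n: n = V/(J*·D) = 16.03/(0.5685 × 2.075) = 13.588920 rev/s
rpm = 60·n = 815.335220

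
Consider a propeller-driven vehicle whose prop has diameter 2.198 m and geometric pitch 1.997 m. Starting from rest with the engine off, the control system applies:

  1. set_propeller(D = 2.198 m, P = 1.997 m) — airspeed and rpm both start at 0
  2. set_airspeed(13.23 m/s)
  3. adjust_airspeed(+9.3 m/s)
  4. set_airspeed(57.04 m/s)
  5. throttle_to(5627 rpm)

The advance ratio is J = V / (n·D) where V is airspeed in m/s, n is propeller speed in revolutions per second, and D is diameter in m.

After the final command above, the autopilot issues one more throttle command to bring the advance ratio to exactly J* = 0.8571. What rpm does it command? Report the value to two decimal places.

rpm = 1816.65

set_propeller: D = 2.198 m, P = 1.997 m (p = P/D = 0.908553); state ← (V=0, rpm=0)
set_airspeed(13.23): V ← 13.23 m/s
adjust_airspeed(+9.3): V ← 13.23 +9.3 = 22.53 m/s
set_airspeed(57.04): V ← 57.04 m/s
throttle_to(5627): rpm ← 5627
final state: V = 57.04 m/s, rpm = 5627 → n = rpm/60 = 93.783333 rev/s
target J* = 0.8571; solve J* = V/(n·D) for n: n = V/(J*·D) = 57.04/(0.8571 × 2.198) = 30.277522 rev/s
rpm = 60·n = 1816.651342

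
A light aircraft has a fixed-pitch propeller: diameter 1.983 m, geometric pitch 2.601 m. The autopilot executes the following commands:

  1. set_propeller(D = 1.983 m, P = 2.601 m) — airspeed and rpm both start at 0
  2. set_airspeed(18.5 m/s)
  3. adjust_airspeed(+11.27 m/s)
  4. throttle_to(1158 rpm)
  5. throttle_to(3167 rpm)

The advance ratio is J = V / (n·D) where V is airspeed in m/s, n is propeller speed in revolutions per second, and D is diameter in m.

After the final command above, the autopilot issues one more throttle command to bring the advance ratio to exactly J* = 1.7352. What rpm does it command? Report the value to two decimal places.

rpm = 519.11

set_propeller: D = 1.983 m, P = 2.601 m (p = P/D = 1.311649); state ← (V=0, rpm=0)
set_airspeed(18.5): V ← 18.5 m/s
adjust_airspeed(+11.27): V ← 18.5 +11.27 = 29.77 m/s
throttle_to(1158): rpm ← 1158
throttle_to(3167): rpm ← 3167
final state: V = 29.77 m/s, rpm = 3167 → n = rpm/60 = 52.783333 rev/s
target J* = 1.7352; solve J* = V/(n·D) for n: n = V/(J*·D) = 29.77/(1.7352 × 1.983) = 8.651802 rev/s
rpm = 60·n = 519.108131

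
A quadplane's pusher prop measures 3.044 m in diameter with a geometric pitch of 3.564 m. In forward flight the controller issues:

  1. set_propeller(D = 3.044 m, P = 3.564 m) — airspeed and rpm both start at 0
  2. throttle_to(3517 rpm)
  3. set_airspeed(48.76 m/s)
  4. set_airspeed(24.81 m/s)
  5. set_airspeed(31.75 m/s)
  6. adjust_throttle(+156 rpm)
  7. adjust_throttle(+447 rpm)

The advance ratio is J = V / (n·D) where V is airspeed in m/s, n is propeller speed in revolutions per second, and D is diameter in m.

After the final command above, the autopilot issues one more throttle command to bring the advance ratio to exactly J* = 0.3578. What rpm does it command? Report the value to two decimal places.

rpm = 1749.08

set_propeller: D = 3.044 m, P = 3.564 m (p = P/D = 1.170828); state ← (V=0, rpm=0)
throttle_to(3517): rpm ← 3517
set_airspeed(48.76): V ← 48.76 m/s
set_airspeed(24.81): V ← 24.81 m/s
set_airspeed(31.75): V ← 31.75 m/s
adjust_throttle(+156): rpm ← 3517 +156 = 3673
adjust_throttle(+447): rpm ← 3673 +447 = 4120
final state: V = 31.75 m/s, rpm = 4120 → n = rpm/60 = 68.666667 rev/s
target J* = 0.3578; solve J* = V/(n·D) for n: n = V/(J*·D) = 31.75/(0.3578 × 3.044) = 29.151355 rev/s
rpm = 60·n = 1749.081296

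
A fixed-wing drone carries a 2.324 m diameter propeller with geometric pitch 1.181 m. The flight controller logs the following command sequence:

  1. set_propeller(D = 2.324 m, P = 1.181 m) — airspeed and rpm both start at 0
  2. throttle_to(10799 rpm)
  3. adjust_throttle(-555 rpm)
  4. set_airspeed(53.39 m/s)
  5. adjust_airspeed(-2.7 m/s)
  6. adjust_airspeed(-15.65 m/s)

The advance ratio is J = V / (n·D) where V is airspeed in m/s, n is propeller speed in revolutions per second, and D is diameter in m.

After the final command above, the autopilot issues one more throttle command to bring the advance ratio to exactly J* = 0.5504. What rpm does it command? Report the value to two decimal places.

rpm = 1643.62

set_propeller: D = 2.324 m, P = 1.181 m (p = P/D = 0.508176); state ← (V=0, rpm=0)
throttle_to(10799): rpm ← 10799
adjust_throttle(-555): rpm ← 10799 -555 = 10244
set_airspeed(53.39): V ← 53.39 m/s
adjust_airspeed(-2.7): V ← 53.39 -2.7 = 50.69 m/s
adjust_airspeed(-15.65): V ← 50.69 -15.65 = 35.04 m/s
final state: V = 35.04 m/s, rpm = 10244 → n = rpm/60 = 170.733333 rev/s
target J* = 0.5504; solve J* = V/(n·D) for n: n = V/(J*·D) = 35.04/(0.5504 × 2.324) = 27.393628 rev/s
rpm = 60·n = 1643.617660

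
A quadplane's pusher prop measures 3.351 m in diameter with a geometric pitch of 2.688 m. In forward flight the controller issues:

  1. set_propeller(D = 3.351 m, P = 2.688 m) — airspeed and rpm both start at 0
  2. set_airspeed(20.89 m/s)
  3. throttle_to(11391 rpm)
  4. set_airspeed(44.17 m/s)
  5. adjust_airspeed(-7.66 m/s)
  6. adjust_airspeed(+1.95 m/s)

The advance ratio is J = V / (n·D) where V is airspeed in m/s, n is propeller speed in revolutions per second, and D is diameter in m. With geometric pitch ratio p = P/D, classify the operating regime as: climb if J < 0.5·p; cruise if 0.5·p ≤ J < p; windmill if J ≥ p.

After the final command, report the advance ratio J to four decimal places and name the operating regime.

J = 0.0605, regime = climb

set_propeller: D = 3.351 m, P = 2.688 m (p = P/D = 0.802149); state ← (V=0, rpm=0)
set_airspeed(20.89): V ← 20.89 m/s
throttle_to(11391): rpm ← 11391
set_airspeed(44.17): V ← 44.17 m/s
adjust_airspeed(-7.66): V ← 44.17 -7.66 = 36.51 m/s
adjust_airspeed(+1.95): V ← 36.51 +1.95 = 38.46 m/s
final state: V = 38.46 m/s, rpm = 11391 → n = rpm/60 = 189.850000 rev/s
J = V / (n·D) = 38.46 / (189.850000 × 3.351) = 0.060454
regime bands: climb J<0.4011 | cruise [0.4011, 0.8021) | windmill J≥0.8021
J = 0.0605 → climb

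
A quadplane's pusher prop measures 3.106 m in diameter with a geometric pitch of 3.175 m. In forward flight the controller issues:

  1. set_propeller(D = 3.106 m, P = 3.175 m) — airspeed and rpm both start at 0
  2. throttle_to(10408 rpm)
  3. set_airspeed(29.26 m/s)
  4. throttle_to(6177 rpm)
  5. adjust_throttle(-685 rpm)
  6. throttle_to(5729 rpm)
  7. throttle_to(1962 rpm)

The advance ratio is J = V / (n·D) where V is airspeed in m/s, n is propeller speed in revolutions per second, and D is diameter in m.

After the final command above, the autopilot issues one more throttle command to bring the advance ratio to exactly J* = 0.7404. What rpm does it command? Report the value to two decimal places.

set_propeller: D = 3.106 m, P = 3.175 m (p = P/D = 1.022215); state ← (V=0, rpm=0)
throttle_to(10408): rpm ← 10408
set_airspeed(29.26): V ← 29.26 m/s
throttle_to(6177): rpm ← 6177
adjust_throttle(-685): rpm ← 6177 -685 = 5492
throttle_to(5729): rpm ← 5729
throttle_to(1962): rpm ← 1962
final state: V = 29.26 m/s, rpm = 1962 → n = rpm/60 = 32.700000 rev/s
target J* = 0.7404; solve J* = V/(n·D) for n: n = V/(J*·D) = 29.26/(0.7404 × 3.106) = 12.723496 rev/s
rpm = 60·n = 763.409765

rpm = 763.41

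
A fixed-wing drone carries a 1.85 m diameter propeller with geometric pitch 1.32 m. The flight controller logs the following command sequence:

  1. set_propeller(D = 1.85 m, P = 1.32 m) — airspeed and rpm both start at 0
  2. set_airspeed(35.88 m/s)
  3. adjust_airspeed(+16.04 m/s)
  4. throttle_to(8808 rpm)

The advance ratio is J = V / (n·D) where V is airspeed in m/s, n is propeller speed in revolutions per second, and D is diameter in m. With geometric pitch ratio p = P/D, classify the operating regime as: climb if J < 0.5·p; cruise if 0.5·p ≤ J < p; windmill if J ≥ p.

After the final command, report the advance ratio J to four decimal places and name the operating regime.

set_propeller: D = 1.85 m, P = 1.32 m (p = P/D = 0.713514); state ← (V=0, rpm=0)
set_airspeed(35.88): V ← 35.88 m/s
adjust_airspeed(+16.04): V ← 35.88 +16.04 = 51.92 m/s
throttle_to(8808): rpm ← 8808
final state: V = 51.92 m/s, rpm = 8808 → n = rpm/60 = 146.800000 rev/s
J = V / (n·D) = 51.92 / (146.800000 × 1.85) = 0.191178
regime bands: climb J<0.3568 | cruise [0.3568, 0.7135) | windmill J≥0.7135
J = 0.1912 → climb

J = 0.1912, regime = climb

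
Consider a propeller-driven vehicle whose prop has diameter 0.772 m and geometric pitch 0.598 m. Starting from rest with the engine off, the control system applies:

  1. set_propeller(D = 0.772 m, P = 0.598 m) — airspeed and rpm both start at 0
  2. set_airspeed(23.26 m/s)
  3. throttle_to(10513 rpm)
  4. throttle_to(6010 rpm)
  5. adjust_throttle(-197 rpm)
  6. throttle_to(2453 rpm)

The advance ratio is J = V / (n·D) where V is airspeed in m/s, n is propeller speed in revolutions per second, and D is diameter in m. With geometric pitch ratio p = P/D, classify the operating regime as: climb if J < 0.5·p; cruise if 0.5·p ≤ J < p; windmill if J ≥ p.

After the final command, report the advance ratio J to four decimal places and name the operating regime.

J = 0.7370, regime = cruise

set_propeller: D = 0.772 m, P = 0.598 m (p = P/D = 0.774611); state ← (V=0, rpm=0)
set_airspeed(23.26): V ← 23.26 m/s
throttle_to(10513): rpm ← 10513
throttle_to(6010): rpm ← 6010
adjust_throttle(-197): rpm ← 6010 -197 = 5813
throttle_to(2453): rpm ← 2453
final state: V = 23.26 m/s, rpm = 2453 → n = rpm/60 = 40.883333 rev/s
J = V / (n·D) = 23.26 / (40.883333 × 0.772) = 0.736964
regime bands: climb J<0.3873 | cruise [0.3873, 0.7746) | windmill J≥0.7746
J = 0.7370 → cruise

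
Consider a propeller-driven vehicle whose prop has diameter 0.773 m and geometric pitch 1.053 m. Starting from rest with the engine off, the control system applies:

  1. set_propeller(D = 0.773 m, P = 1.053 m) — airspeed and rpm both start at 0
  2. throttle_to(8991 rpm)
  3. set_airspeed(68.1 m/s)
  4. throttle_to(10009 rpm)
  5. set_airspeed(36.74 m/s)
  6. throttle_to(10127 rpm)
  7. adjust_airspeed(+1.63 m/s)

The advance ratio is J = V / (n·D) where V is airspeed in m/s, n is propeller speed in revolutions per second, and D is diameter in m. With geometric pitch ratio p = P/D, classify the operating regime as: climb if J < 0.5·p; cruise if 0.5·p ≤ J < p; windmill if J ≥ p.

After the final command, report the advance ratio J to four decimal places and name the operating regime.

J = 0.2941, regime = climb

set_propeller: D = 0.773 m, P = 1.053 m (p = P/D = 1.362225); state ← (V=0, rpm=0)
throttle_to(8991): rpm ← 8991
set_airspeed(68.1): V ← 68.1 m/s
throttle_to(10009): rpm ← 10009
set_airspeed(36.74): V ← 36.74 m/s
throttle_to(10127): rpm ← 10127
adjust_airspeed(+1.63): V ← 36.74 +1.63 = 38.37 m/s
final state: V = 38.37 m/s, rpm = 10127 → n = rpm/60 = 168.783333 rev/s
J = V / (n·D) = 38.37 / (168.783333 × 0.773) = 0.294092
regime bands: climb J<0.6811 | cruise [0.6811, 1.3622) | windmill J≥1.3622
J = 0.2941 → climb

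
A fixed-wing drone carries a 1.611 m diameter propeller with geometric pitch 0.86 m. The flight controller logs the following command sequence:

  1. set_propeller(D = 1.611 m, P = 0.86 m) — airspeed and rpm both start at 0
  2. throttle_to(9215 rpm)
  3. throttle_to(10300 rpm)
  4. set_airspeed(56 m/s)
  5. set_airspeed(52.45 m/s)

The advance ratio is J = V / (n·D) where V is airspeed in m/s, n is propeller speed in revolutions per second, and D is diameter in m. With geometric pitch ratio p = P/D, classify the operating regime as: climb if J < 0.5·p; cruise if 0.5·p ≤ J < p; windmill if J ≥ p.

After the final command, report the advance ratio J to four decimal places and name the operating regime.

set_propeller: D = 1.611 m, P = 0.86 m (p = P/D = 0.533830); state ← (V=0, rpm=0)
throttle_to(9215): rpm ← 9215
throttle_to(10300): rpm ← 10300
set_airspeed(56): V ← 56 m/s
set_airspeed(52.45): V ← 52.45 m/s
final state: V = 52.45 m/s, rpm = 10300 → n = rpm/60 = 171.666667 rev/s
J = V / (n·D) = 52.45 / (171.666667 × 1.611) = 0.189655
regime bands: climb J<0.2669 | cruise [0.2669, 0.5338) | windmill J≥0.5338
J = 0.1897 → climb

J = 0.1897, regime = climb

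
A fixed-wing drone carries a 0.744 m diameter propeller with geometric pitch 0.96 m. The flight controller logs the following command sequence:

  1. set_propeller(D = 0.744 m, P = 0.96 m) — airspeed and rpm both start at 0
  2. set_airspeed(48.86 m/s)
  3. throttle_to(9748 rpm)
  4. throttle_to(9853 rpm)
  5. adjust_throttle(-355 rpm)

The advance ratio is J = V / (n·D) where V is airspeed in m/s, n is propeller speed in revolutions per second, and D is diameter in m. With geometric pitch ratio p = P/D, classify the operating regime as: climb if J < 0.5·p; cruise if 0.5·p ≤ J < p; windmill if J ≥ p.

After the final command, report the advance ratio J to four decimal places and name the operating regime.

J = 0.4149, regime = climb

set_propeller: D = 0.744 m, P = 0.96 m (p = P/D = 1.290323); state ← (V=0, rpm=0)
set_airspeed(48.86): V ← 48.86 m/s
throttle_to(9748): rpm ← 9748
throttle_to(9853): rpm ← 9853
adjust_throttle(-355): rpm ← 9853 -355 = 9498
final state: V = 48.86 m/s, rpm = 9498 → n = rpm/60 = 158.300000 rev/s
J = V / (n·D) = 48.86 / (158.300000 × 0.744) = 0.414858
regime bands: climb J<0.6452 | cruise [0.6452, 1.2903) | windmill J≥1.2903
J = 0.4149 → climb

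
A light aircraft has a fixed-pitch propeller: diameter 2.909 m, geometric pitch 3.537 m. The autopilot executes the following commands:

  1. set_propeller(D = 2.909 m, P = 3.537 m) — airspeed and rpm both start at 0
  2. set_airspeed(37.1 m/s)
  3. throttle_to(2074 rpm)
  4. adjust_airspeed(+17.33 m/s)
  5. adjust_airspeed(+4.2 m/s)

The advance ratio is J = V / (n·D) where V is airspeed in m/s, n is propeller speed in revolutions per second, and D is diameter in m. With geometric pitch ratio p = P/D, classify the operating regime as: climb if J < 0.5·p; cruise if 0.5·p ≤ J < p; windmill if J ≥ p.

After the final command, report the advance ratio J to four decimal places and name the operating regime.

J = 0.5831, regime = climb

set_propeller: D = 2.909 m, P = 3.537 m (p = P/D = 1.215882); state ← (V=0, rpm=0)
set_airspeed(37.1): V ← 37.1 m/s
throttle_to(2074): rpm ← 2074
adjust_airspeed(+17.33): V ← 37.1 +17.33 = 54.43 m/s
adjust_airspeed(+4.2): V ← 54.43 +4.2 = 58.63 m/s
final state: V = 58.63 m/s, rpm = 2074 → n = rpm/60 = 34.566667 rev/s
J = V / (n·D) = 58.63 / (34.566667 × 2.909) = 0.583067
regime bands: climb J<0.6079 | cruise [0.6079, 1.2159) | windmill J≥1.2159
J = 0.5831 → climb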